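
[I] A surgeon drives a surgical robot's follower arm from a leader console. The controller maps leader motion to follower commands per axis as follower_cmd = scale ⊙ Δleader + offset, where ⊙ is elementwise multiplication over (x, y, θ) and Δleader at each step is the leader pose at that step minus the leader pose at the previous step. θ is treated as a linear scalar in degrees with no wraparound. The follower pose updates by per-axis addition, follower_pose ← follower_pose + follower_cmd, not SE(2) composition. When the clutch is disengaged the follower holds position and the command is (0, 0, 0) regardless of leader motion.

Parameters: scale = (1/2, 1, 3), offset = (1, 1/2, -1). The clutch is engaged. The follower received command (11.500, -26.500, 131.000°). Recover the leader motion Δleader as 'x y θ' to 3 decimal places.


21.000 -27.000 44.000

axis x: (11.500 − 1) / (1/2) = 21.000
axis y: (-26.500 − 1/2) / (1) = -27.000
axis θ: (131.000 − -1) / (3) = 44.000


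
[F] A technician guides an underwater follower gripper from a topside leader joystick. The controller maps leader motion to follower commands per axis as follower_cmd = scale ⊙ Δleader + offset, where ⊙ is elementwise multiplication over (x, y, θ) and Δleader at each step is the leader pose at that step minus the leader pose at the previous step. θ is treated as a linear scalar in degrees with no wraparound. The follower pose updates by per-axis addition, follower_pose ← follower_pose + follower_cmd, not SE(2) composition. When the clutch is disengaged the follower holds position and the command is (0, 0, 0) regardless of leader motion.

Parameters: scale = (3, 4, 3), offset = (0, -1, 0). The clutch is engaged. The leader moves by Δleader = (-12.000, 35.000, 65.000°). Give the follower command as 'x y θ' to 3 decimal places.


-36.000 139.000 195.000

axis x: 3·-12.000 + 0 = -36.000
axis y: 4·35.000 + -1 = 139.000
axis θ: 3·65.000 + 0 = 195.000


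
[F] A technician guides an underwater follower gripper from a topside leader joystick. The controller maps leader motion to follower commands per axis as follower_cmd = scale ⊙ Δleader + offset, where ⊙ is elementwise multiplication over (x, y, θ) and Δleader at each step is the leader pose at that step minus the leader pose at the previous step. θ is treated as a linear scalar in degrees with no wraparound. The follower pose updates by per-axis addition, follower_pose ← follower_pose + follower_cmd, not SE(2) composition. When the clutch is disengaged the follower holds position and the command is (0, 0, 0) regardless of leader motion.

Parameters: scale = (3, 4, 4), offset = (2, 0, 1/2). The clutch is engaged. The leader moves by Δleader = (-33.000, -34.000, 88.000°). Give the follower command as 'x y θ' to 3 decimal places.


-97.000 -136.000 352.500

axis x: 3·-33.000 + 2 = -97.000
axis y: 4·-34.000 + 0 = -136.000
axis θ: 4·88.000 + 1/2 = 352.500


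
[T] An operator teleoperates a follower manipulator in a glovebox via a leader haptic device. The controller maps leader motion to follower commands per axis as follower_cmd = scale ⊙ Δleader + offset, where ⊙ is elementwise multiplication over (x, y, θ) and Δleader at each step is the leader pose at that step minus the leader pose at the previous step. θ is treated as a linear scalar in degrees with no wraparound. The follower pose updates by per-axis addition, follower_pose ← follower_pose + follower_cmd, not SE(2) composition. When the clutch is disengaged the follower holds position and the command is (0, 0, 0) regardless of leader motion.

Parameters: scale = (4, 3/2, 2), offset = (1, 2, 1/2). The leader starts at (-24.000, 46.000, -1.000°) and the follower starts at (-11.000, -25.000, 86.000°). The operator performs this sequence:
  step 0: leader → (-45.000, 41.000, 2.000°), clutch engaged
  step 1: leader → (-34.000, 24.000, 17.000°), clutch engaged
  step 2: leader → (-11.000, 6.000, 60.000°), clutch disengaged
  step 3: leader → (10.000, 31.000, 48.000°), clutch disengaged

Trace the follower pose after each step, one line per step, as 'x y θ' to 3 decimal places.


-94.000 -30.500 92.500
-49.000 -54.000 123.000
-49.000 -54.000 123.000
-49.000 -54.000 123.000

step 0: Δleader=(-21.000, -5.000, 3.000°), engaged; cmd=(-83.000, -5.500, 6.500°) → follower=(-94.000, -30.500, 92.500°)
step 1: Δleader=(11.000, -17.000, 15.000°), engaged; cmd=(45.000, -23.500, 30.500°) → follower=(-49.000, -54.000, 123.000°)
step 2: Δleader=(23.000, -18.000, 43.000°), disengaged; cmd=(0,0,0) → follower holds at (-49.000, -54.000, 123.000°)
step 3: Δleader=(21.000, 25.000, -12.000°), disengaged; cmd=(0,0,0) → follower holds at (-49.000, -54.000, 123.000°)


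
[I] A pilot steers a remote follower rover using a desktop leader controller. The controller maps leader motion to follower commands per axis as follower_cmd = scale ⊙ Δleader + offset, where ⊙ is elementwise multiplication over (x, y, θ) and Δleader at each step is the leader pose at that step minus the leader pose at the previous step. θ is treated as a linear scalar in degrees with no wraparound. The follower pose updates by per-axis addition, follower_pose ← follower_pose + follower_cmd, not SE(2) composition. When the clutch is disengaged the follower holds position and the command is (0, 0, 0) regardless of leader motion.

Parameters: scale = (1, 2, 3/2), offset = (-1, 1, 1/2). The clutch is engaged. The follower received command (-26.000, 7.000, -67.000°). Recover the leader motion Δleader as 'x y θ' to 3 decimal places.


axis x: (-26.000 − -1) / (1) = -25.000
axis y: (7.000 − 1) / (2) = 3.000
axis θ: (-67.000 − 1/2) / (3/2) = -45.000

-25.000 3.000 -45.000


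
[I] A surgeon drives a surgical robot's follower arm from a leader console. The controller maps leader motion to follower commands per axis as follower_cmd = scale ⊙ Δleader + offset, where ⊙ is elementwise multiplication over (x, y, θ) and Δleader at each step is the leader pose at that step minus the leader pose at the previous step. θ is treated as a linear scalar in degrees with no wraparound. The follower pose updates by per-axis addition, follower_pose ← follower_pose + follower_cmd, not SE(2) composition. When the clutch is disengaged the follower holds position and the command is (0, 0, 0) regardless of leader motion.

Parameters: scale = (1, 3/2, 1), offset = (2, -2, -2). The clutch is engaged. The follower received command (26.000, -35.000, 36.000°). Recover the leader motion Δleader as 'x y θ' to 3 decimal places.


24.000 -22.000 38.000

axis x: (26.000 − 2) / (1) = 24.000
axis y: (-35.000 − -2) / (3/2) = -22.000
axis θ: (36.000 − -2) / (1) = 38.000


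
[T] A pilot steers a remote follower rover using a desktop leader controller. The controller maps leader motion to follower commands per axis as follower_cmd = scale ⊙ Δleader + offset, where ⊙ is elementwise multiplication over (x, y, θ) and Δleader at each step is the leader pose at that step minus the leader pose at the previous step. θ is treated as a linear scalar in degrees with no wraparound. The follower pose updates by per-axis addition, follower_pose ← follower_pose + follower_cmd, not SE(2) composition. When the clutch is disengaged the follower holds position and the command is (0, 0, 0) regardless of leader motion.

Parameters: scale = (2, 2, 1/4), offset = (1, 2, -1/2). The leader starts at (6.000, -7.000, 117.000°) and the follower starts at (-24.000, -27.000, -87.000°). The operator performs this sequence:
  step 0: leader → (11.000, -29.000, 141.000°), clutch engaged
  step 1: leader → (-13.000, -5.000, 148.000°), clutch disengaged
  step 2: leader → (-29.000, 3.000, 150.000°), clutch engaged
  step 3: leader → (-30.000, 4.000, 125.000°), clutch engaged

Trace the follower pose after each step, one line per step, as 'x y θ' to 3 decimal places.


-13.000 -69.000 -81.500
-13.000 -69.000 -81.500
-44.000 -51.000 -81.500
-45.000 -47.000 -88.250

step 0: Δleader=(5.000, -22.000, 24.000°), engaged; cmd=(11.000, -42.000, 5.500°) → follower=(-13.000, -69.000, -81.500°)
step 1: Δleader=(-24.000, 24.000, 7.000°), disengaged; cmd=(0,0,0) → follower holds at (-13.000, -69.000, -81.500°)
step 2: Δleader=(-16.000, 8.000, 2.000°), engaged; cmd=(-31.000, 18.000, 0.000°) → follower=(-44.000, -51.000, -81.500°)
step 3: Δleader=(-1.000, 1.000, -25.000°), engaged; cmd=(-1.000, 4.000, -6.750°) → follower=(-45.000, -47.000, -88.250°)


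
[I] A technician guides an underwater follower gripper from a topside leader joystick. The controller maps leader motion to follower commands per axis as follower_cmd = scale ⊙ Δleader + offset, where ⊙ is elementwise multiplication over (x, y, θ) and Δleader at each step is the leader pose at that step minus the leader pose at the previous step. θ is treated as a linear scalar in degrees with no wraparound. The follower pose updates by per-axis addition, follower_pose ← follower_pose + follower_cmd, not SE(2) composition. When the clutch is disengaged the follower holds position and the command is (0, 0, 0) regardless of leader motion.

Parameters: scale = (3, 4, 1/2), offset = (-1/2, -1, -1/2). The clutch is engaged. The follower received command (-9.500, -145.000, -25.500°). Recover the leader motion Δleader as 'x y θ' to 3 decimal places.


-3.000 -36.000 -50.000

axis x: (-9.500 − -1/2) / (3) = -3.000
axis y: (-145.000 − -1) / (4) = -36.000
axis θ: (-25.500 − -1/2) / (1/2) = -50.000


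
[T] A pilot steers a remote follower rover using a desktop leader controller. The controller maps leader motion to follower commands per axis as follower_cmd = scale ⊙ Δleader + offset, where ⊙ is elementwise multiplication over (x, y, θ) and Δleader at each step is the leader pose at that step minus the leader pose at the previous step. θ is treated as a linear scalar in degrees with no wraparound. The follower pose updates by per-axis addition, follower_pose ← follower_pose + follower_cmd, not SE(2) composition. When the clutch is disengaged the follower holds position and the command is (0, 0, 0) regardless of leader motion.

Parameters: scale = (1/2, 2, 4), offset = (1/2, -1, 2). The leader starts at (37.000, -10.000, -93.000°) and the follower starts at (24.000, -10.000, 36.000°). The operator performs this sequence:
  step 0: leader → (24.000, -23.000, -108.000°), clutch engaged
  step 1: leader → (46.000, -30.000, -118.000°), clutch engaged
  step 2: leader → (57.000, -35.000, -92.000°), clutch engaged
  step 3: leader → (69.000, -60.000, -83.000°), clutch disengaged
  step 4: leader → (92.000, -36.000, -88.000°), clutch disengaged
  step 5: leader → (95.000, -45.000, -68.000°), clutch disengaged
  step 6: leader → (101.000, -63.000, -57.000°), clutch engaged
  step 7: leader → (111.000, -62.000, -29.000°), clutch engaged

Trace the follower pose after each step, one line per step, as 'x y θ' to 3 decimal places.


step 0: Δleader=(-13.000, -13.000, -15.000°), engaged; cmd=(-6.000, -27.000, -58.000°) → follower=(18.000, -37.000, -22.000°)
step 1: Δleader=(22.000, -7.000, -10.000°), engaged; cmd=(11.500, -15.000, -38.000°) → follower=(29.500, -52.000, -60.000°)
step 2: Δleader=(11.000, -5.000, 26.000°), engaged; cmd=(6.000, -11.000, 106.000°) → follower=(35.500, -63.000, 46.000°)
step 3: Δleader=(12.000, -25.000, 9.000°), disengaged; cmd=(0,0,0) → follower holds at (35.500, -63.000, 46.000°)
step 4: Δleader=(23.000, 24.000, -5.000°), disengaged; cmd=(0,0,0) → follower holds at (35.500, -63.000, 46.000°)
step 5: Δleader=(3.000, -9.000, 20.000°), disengaged; cmd=(0,0,0) → follower holds at (35.500, -63.000, 46.000°)
step 6: Δleader=(6.000, -18.000, 11.000°), engaged; cmd=(3.500, -37.000, 46.000°) → follower=(39.000, -100.000, 92.000°)
step 7: Δleader=(10.000, 1.000, 28.000°), engaged; cmd=(5.500, 1.000, 114.000°) → follower=(44.500, -99.000, 206.000°)

18.000 -37.000 -22.000
29.500 -52.000 -60.000
35.500 -63.000 46.000
35.500 -63.000 46.000
35.500 -63.000 46.000
35.500 -63.000 46.000
39.000 -100.000 92.000
44.500 -99.000 206.000


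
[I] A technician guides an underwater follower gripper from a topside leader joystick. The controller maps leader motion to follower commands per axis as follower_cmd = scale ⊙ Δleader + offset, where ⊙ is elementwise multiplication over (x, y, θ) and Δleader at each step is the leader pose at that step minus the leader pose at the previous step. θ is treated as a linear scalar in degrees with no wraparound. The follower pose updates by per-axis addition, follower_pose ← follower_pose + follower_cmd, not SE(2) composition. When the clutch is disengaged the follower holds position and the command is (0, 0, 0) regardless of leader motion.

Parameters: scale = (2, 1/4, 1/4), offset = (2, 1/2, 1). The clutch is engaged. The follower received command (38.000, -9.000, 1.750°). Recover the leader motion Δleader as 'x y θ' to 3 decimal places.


18.000 -38.000 3.000

axis x: (38.000 − 2) / (2) = 18.000
axis y: (-9.000 − 1/2) / (1/4) = -38.000
axis θ: (1.750 − 1) / (1/4) = 3.000


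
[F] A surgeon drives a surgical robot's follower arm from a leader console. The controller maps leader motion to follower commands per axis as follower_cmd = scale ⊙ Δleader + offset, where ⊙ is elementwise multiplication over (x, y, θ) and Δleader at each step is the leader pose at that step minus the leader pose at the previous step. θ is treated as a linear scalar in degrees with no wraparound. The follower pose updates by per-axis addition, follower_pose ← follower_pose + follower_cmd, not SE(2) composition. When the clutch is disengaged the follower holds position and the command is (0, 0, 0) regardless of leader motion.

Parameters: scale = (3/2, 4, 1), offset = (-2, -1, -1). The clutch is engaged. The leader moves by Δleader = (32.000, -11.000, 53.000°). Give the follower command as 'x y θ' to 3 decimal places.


axis x: 3/2·32.000 + -2 = 46.000
axis y: 4·-11.000 + -1 = -45.000
axis θ: 1·53.000 + -1 = 52.000

46.000 -45.000 52.000


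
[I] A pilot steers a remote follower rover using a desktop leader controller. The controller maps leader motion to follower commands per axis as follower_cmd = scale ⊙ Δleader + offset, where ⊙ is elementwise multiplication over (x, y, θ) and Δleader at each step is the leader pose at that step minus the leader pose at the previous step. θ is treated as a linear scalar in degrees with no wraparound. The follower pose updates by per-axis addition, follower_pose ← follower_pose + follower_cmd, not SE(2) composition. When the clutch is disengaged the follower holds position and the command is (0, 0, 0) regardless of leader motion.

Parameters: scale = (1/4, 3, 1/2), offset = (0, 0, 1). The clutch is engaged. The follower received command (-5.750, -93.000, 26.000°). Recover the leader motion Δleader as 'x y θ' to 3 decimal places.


axis x: (-5.750 − 0) / (1/4) = -23.000
axis y: (-93.000 − 0) / (3) = -31.000
axis θ: (26.000 − 1) / (1/2) = 50.000

-23.000 -31.000 50.000


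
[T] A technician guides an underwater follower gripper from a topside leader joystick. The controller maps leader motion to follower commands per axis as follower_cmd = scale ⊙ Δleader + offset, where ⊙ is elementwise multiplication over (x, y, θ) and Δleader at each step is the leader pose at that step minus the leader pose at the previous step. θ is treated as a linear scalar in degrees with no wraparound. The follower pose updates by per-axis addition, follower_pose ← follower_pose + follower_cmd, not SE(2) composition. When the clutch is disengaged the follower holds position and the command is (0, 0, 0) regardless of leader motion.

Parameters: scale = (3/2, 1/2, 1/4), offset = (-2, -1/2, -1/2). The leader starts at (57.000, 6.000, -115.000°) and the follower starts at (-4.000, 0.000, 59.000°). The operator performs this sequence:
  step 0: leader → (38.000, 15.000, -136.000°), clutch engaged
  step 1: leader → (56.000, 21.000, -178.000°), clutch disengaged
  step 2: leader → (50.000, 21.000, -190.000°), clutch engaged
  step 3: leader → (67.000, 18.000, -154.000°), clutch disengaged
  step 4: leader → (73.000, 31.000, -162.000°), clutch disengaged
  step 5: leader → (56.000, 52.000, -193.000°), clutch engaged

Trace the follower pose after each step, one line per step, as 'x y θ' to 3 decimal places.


step 0: Δleader=(-19.000, 9.000, -21.000°), engaged; cmd=(-30.500, 4.000, -5.750°) → follower=(-34.500, 4.000, 53.250°)
step 1: Δleader=(18.000, 6.000, -42.000°), disengaged; cmd=(0,0,0) → follower holds at (-34.500, 4.000, 53.250°)
step 2: Δleader=(-6.000, 0.000, -12.000°), engaged; cmd=(-11.000, -0.500, -3.500°) → follower=(-45.500, 3.500, 49.750°)
step 3: Δleader=(17.000, -3.000, 36.000°), disengaged; cmd=(0,0,0) → follower holds at (-45.500, 3.500, 49.750°)
step 4: Δleader=(6.000, 13.000, -8.000°), disengaged; cmd=(0,0,0) → follower holds at (-45.500, 3.500, 49.750°)
step 5: Δleader=(-17.000, 21.000, -31.000°), engaged; cmd=(-27.500, 10.000, -8.250°) → follower=(-73.000, 13.500, 41.500°)

-34.500 4.000 53.250
-34.500 4.000 53.250
-45.500 3.500 49.750
-45.500 3.500 49.750
-45.500 3.500 49.750
-73.000 13.500 41.500


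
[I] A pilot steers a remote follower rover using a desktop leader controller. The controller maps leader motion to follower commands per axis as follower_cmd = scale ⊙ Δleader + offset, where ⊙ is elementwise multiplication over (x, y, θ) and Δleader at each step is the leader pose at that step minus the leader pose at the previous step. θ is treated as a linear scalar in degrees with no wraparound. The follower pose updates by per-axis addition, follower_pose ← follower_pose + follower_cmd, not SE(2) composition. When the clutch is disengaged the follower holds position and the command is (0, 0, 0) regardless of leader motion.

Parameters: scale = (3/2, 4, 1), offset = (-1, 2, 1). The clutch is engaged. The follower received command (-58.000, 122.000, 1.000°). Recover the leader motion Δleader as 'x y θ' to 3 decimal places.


-38.000 30.000 0.000

axis x: (-58.000 − -1) / (3/2) = -38.000
axis y: (122.000 − 2) / (4) = 30.000
axis θ: (1.000 − 1) / (1) = 0.000


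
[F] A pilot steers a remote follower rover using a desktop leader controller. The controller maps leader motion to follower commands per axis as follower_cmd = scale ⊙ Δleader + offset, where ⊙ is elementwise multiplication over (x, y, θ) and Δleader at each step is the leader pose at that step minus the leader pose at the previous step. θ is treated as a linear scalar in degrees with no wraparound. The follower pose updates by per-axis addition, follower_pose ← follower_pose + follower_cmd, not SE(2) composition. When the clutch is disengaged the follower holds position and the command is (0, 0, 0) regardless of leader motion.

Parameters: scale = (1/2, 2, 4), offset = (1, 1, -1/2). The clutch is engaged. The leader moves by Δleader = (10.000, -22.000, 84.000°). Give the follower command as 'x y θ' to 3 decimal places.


axis x: 1/2·10.000 + 1 = 6.000
axis y: 2·-22.000 + 1 = -43.000
axis θ: 4·84.000 + -1/2 = 335.500

6.000 -43.000 335.500


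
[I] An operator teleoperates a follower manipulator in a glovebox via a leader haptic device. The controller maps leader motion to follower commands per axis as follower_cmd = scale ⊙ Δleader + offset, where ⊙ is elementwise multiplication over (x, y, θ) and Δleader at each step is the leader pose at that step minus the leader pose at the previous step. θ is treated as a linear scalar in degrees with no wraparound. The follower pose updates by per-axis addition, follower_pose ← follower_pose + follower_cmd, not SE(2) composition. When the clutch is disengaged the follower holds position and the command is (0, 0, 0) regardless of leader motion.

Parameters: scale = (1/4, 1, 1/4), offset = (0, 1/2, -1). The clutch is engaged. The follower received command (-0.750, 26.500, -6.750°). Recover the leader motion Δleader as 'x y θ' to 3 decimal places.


-3.000 26.000 -23.000

axis x: (-0.750 − 0) / (1/4) = -3.000
axis y: (26.500 − 1/2) / (1) = 26.000
axis θ: (-6.750 − -1) / (1/4) = -23.000


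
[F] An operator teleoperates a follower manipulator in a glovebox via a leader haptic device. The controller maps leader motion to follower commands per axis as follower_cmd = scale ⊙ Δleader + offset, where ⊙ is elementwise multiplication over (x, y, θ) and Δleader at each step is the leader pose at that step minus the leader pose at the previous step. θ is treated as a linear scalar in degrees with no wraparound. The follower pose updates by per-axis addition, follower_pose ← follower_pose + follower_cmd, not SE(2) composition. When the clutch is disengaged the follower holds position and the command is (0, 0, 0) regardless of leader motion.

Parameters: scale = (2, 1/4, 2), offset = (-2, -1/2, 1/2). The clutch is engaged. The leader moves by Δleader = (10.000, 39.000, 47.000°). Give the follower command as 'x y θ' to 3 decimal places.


axis x: 2·10.000 + -2 = 18.000
axis y: 1/4·39.000 + -1/2 = 9.250
axis θ: 2·47.000 + 1/2 = 94.500

18.000 9.250 94.500


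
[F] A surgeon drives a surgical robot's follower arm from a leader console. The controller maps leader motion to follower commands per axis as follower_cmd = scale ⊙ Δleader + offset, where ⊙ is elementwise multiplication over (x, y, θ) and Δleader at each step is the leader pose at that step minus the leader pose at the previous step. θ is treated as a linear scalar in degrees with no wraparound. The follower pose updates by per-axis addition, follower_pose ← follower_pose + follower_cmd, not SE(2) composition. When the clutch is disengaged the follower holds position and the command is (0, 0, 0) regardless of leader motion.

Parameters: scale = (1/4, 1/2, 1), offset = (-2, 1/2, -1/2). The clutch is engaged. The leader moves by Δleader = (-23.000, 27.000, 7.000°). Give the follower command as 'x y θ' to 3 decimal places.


-7.750 14.000 6.500

axis x: 1/4·-23.000 + -2 = -7.750
axis y: 1/2·27.000 + 1/2 = 14.000
axis θ: 1·7.000 + -1/2 = 6.500


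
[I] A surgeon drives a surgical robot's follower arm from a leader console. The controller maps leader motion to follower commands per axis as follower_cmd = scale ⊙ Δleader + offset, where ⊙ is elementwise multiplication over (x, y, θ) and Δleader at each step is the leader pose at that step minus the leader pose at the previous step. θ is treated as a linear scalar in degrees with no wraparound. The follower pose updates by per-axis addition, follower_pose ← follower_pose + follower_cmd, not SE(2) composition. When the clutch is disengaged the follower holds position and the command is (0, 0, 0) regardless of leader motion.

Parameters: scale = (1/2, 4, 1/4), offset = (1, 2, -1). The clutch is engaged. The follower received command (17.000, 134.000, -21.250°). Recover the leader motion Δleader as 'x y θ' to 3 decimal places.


32.000 33.000 -81.000

axis x: (17.000 − 1) / (1/2) = 32.000
axis y: (134.000 − 2) / (4) = 33.000
axis θ: (-21.250 − -1) / (1/4) = -81.000


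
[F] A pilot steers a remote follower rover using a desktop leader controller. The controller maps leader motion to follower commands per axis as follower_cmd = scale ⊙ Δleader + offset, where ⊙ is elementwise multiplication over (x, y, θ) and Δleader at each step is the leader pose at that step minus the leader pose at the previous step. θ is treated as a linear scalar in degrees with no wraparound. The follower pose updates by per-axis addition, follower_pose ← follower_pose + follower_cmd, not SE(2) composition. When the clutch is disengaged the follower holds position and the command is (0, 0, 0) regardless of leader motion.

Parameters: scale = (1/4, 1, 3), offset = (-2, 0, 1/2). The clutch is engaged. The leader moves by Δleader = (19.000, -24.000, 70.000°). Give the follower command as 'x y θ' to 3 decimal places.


2.750 -24.000 210.500

axis x: 1/4·19.000 + -2 = 2.750
axis y: 1·-24.000 + 0 = -24.000
axis θ: 3·70.000 + 1/2 = 210.500


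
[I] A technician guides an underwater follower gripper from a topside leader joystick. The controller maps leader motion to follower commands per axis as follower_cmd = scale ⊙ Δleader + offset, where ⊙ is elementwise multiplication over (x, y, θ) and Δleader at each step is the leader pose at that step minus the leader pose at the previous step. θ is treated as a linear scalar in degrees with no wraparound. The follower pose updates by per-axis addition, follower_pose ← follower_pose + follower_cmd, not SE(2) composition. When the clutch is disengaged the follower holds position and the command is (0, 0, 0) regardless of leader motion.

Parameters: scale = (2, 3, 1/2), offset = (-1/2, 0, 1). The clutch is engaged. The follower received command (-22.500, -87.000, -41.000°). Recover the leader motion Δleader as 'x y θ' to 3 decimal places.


-11.000 -29.000 -84.000

axis x: (-22.500 − -1/2) / (2) = -11.000
axis y: (-87.000 − 0) / (3) = -29.000
axis θ: (-41.000 − 1) / (1/2) = -84.000


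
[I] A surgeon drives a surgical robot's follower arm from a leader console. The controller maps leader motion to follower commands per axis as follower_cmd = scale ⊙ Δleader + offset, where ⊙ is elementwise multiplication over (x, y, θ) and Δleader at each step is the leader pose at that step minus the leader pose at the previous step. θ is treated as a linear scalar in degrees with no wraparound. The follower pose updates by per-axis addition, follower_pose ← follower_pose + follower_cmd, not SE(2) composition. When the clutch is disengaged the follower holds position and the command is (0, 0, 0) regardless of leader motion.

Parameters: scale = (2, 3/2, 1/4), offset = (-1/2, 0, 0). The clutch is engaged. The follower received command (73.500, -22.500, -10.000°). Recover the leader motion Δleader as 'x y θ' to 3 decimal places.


37.000 -15.000 -40.000

axis x: (73.500 − -1/2) / (2) = 37.000
axis y: (-22.500 − 0) / (3/2) = -15.000
axis θ: (-10.000 − 0) / (1/4) = -40.000


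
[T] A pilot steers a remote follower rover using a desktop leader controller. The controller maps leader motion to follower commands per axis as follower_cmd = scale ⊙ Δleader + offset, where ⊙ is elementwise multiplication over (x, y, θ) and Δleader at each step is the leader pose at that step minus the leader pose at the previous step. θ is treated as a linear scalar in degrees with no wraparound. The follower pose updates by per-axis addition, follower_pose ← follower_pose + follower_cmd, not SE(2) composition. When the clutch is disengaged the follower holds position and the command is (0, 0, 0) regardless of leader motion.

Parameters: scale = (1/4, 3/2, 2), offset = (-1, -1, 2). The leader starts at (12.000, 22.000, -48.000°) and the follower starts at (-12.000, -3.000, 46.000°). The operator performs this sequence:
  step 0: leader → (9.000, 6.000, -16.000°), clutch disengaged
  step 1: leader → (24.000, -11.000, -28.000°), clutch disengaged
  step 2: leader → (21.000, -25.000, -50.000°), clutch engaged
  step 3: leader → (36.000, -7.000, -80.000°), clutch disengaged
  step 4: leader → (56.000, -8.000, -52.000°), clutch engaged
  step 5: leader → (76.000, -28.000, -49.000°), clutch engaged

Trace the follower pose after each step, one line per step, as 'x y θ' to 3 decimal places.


-12.000 -3.000 46.000
-12.000 -3.000 46.000
-13.750 -25.000 4.000
-13.750 -25.000 4.000
-9.750 -27.500 62.000
-5.750 -58.500 70.000

step 0: Δleader=(-3.000, -16.000, 32.000°), disengaged; cmd=(0,0,0) → follower holds at (-12.000, -3.000, 46.000°)
step 1: Δleader=(15.000, -17.000, -12.000°), disengaged; cmd=(0,0,0) → follower holds at (-12.000, -3.000, 46.000°)
step 2: Δleader=(-3.000, -14.000, -22.000°), engaged; cmd=(-1.750, -22.000, -42.000°) → follower=(-13.750, -25.000, 4.000°)
step 3: Δleader=(15.000, 18.000, -30.000°), disengaged; cmd=(0,0,0) → follower holds at (-13.750, -25.000, 4.000°)
step 4: Δleader=(20.000, -1.000, 28.000°), engaged; cmd=(4.000, -2.500, 58.000°) → follower=(-9.750, -27.500, 62.000°)
step 5: Δleader=(20.000, -20.000, 3.000°), engaged; cmd=(4.000, -31.000, 8.000°) → follower=(-5.750, -58.500, 70.000°)


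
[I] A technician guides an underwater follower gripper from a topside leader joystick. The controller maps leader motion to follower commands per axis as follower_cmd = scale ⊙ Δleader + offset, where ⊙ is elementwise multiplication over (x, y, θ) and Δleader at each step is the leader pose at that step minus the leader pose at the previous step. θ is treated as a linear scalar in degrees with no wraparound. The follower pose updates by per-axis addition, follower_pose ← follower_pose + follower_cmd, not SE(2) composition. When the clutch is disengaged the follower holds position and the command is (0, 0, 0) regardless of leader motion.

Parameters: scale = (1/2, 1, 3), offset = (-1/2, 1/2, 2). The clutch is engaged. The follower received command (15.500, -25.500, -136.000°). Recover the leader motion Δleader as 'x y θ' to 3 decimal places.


axis x: (15.500 − -1/2) / (1/2) = 32.000
axis y: (-25.500 − 1/2) / (1) = -26.000
axis θ: (-136.000 − 2) / (3) = -46.000

32.000 -26.000 -46.000


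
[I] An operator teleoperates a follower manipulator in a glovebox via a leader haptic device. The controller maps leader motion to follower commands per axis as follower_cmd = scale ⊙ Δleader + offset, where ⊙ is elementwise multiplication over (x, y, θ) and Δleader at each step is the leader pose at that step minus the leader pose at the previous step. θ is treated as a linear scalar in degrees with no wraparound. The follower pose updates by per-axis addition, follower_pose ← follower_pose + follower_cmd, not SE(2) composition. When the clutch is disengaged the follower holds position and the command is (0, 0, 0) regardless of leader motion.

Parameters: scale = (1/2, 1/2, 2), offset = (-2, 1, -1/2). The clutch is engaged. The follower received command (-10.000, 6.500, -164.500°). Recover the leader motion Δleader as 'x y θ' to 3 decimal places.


-16.000 11.000 -82.000

axis x: (-10.000 − -2) / (1/2) = -16.000
axis y: (6.500 − 1) / (1/2) = 11.000
axis θ: (-164.500 − -1/2) / (2) = -82.000


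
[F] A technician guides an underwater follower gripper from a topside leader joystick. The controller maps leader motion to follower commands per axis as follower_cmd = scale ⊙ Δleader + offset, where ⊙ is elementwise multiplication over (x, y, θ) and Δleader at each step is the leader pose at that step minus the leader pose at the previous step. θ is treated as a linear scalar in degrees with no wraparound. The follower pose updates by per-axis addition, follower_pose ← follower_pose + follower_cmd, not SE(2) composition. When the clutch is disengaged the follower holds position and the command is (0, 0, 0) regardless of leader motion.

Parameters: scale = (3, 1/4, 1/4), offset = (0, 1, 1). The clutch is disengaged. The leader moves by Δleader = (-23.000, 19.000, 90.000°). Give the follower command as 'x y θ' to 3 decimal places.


clutch disengaged → follower holds; cmd = (0, 0, 0)

0.000 0.000 0.000


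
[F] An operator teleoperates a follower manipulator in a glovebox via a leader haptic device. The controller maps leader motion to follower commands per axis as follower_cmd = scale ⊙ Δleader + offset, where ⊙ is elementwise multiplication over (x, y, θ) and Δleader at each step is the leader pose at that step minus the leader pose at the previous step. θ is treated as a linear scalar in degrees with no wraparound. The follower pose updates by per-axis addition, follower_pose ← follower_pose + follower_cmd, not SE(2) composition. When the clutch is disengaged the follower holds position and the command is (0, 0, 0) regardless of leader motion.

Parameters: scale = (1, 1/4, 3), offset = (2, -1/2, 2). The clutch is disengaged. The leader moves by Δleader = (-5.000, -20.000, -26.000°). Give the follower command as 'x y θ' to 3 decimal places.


0.000 0.000 0.000

clutch disengaged → follower holds; cmd = (0, 0, 0)


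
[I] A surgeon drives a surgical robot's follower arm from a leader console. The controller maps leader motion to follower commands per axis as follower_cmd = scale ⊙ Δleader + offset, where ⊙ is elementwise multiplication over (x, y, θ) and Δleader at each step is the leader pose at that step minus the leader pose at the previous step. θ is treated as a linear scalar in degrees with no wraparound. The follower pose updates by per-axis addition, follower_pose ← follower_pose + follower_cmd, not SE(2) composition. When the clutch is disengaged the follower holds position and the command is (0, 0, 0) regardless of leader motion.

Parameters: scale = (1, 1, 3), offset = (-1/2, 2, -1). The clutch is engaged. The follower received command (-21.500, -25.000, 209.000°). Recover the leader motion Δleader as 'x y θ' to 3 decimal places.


axis x: (-21.500 − -1/2) / (1) = -21.000
axis y: (-25.000 − 2) / (1) = -27.000
axis θ: (209.000 − -1) / (3) = 70.000

-21.000 -27.000 70.000


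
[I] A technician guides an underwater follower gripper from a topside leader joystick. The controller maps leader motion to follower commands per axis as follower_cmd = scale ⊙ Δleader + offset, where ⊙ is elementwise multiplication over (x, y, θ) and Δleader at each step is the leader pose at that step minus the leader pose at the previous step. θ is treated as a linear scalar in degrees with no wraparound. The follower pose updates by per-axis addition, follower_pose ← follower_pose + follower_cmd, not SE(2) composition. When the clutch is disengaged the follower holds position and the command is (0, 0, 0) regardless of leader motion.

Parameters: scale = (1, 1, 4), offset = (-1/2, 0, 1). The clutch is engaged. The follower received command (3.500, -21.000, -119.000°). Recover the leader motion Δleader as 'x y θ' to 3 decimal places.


4.000 -21.000 -30.000

axis x: (3.500 − -1/2) / (1) = 4.000
axis y: (-21.000 − 0) / (1) = -21.000
axis θ: (-119.000 − 1) / (4) = -30.000


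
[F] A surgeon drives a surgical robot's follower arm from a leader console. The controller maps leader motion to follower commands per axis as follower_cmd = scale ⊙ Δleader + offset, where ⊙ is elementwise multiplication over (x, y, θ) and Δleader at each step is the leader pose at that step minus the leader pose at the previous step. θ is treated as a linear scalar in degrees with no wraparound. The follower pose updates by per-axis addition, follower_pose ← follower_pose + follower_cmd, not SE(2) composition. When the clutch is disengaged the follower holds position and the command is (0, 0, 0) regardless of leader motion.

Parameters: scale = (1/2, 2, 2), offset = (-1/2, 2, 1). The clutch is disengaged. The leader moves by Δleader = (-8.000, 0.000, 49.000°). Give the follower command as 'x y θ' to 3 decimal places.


clutch disengaged → follower holds; cmd = (0, 0, 0)

0.000 0.000 0.000


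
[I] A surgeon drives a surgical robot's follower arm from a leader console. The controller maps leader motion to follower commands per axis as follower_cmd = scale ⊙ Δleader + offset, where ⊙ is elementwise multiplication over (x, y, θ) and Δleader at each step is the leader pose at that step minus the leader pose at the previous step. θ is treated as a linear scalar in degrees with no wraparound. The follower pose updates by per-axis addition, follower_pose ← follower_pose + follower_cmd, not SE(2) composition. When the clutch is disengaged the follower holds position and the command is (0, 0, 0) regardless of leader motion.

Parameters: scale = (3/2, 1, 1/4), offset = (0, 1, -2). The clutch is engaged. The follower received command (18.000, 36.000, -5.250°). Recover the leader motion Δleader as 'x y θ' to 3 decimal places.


axis x: (18.000 − 0) / (3/2) = 12.000
axis y: (36.000 − 1) / (1) = 35.000
axis θ: (-5.250 − -2) / (1/4) = -13.000

12.000 35.000 -13.000


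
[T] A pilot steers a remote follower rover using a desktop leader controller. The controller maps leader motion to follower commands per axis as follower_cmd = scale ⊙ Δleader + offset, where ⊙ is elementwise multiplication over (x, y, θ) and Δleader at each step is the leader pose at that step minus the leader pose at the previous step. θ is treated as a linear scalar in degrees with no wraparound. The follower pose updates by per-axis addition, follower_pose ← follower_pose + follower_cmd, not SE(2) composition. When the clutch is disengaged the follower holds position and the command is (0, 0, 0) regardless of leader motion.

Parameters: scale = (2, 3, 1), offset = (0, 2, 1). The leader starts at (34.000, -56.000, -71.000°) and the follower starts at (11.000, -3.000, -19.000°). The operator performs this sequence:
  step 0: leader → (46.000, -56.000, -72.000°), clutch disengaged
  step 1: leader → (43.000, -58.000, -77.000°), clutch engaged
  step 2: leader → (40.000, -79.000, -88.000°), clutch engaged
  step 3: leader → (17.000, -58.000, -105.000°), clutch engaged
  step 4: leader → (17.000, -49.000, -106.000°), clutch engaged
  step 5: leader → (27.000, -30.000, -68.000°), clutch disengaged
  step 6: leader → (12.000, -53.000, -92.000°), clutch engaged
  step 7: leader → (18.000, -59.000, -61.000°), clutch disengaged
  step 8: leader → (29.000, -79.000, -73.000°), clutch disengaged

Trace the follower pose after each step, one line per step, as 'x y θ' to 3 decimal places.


11.000 -3.000 -19.000
5.000 -7.000 -23.000
-1.000 -68.000 -33.000
-47.000 -3.000 -49.000
-47.000 26.000 -49.000
-47.000 26.000 -49.000
-77.000 -41.000 -72.000
-77.000 -41.000 -72.000
-77.000 -41.000 -72.000

step 0: Δleader=(12.000, 0.000, -1.000°), disengaged; cmd=(0,0,0) → follower holds at (11.000, -3.000, -19.000°)
step 1: Δleader=(-3.000, -2.000, -5.000°), engaged; cmd=(-6.000, -4.000, -4.000°) → follower=(5.000, -7.000, -23.000°)
step 2: Δleader=(-3.000, -21.000, -11.000°), engaged; cmd=(-6.000, -61.000, -10.000°) → follower=(-1.000, -68.000, -33.000°)
step 3: Δleader=(-23.000, 21.000, -17.000°), engaged; cmd=(-46.000, 65.000, -16.000°) → follower=(-47.000, -3.000, -49.000°)
step 4: Δleader=(0.000, 9.000, -1.000°), engaged; cmd=(0.000, 29.000, 0.000°) → follower=(-47.000, 26.000, -49.000°)
step 5: Δleader=(10.000, 19.000, 38.000°), disengaged; cmd=(0,0,0) → follower holds at (-47.000, 26.000, -49.000°)
step 6: Δleader=(-15.000, -23.000, -24.000°), engaged; cmd=(-30.000, -67.000, -23.000°) → follower=(-77.000, -41.000, -72.000°)
step 7: Δleader=(6.000, -6.000, 31.000°), disengaged; cmd=(0,0,0) → follower holds at (-77.000, -41.000, -72.000°)
step 8: Δleader=(11.000, -20.000, -12.000°), disengaged; cmd=(0,0,0) → follower holds at (-77.000, -41.000, -72.000°)


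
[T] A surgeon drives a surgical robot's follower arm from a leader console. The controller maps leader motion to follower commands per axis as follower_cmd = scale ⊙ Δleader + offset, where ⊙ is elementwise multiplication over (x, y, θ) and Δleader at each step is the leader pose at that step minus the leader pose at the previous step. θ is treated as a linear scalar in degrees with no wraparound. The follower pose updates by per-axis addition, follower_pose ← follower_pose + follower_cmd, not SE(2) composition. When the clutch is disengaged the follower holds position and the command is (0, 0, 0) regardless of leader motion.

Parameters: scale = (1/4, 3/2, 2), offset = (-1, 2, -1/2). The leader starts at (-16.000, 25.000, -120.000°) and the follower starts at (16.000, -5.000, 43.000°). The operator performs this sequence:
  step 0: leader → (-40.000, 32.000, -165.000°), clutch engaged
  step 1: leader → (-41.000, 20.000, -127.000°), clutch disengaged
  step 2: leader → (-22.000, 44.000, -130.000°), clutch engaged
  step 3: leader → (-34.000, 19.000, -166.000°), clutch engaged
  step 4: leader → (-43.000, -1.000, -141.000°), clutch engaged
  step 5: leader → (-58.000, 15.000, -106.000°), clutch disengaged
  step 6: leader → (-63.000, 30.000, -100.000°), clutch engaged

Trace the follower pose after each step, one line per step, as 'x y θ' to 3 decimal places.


9.000 7.500 -47.500
9.000 7.500 -47.500
12.750 45.500 -54.000
8.750 10.000 -126.500
5.500 -18.000 -77.000
5.500 -18.000 -77.000
3.250 6.500 -65.500

step 0: Δleader=(-24.000, 7.000, -45.000°), engaged; cmd=(-7.000, 12.500, -90.500°) → follower=(9.000, 7.500, -47.500°)
step 1: Δleader=(-1.000, -12.000, 38.000°), disengaged; cmd=(0,0,0) → follower holds at (9.000, 7.500, -47.500°)
step 2: Δleader=(19.000, 24.000, -3.000°), engaged; cmd=(3.750, 38.000, -6.500°) → follower=(12.750, 45.500, -54.000°)
step 3: Δleader=(-12.000, -25.000, -36.000°), engaged; cmd=(-4.000, -35.500, -72.500°) → follower=(8.750, 10.000, -126.500°)
step 4: Δleader=(-9.000, -20.000, 25.000°), engaged; cmd=(-3.250, -28.000, 49.500°) → follower=(5.500, -18.000, -77.000°)
step 5: Δleader=(-15.000, 16.000, 35.000°), disengaged; cmd=(0,0,0) → follower holds at (5.500, -18.000, -77.000°)
step 6: Δleader=(-5.000, 15.000, 6.000°), engaged; cmd=(-2.250, 24.500, 11.500°) → follower=(3.250, 6.500, -65.500°)
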